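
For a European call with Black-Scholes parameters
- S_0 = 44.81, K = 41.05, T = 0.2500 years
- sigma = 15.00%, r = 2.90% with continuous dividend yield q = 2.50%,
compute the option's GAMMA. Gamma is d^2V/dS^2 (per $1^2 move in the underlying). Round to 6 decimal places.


d1 = 1.2193732387; d2 = 1.1443732387
phi(d1) = 0.1896881102; exp(-qT) = 0.9937694906; exp(-rT) = 0.9927762179
Gamma = exp(-qT) * phi(d1) / (S * sigma * sqrt(T)) = 0.9937694906 * 0.1896881102 / (44.8100 * 0.1500 * 0.5000000000) = 0.056091

Answer: Gamma = 0.056091


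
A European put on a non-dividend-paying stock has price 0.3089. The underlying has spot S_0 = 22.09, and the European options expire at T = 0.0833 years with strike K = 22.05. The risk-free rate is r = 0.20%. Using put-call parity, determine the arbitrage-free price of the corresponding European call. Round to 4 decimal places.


Put-call parity: C - P = S_0 * exp(-qT) - K * exp(-rT).
S_0 * exp(-qT) = 22.0900 * 1.00000000 = 22.09000000
K * exp(-rT) = 22.0500 * 0.99983341 = 22.04632678
C = P + S*exp(-qT) - K*exp(-rT)
C = 0.3089 + 22.09000000 - 22.04632678 = 0.3526

Answer: Call price = 0.3526


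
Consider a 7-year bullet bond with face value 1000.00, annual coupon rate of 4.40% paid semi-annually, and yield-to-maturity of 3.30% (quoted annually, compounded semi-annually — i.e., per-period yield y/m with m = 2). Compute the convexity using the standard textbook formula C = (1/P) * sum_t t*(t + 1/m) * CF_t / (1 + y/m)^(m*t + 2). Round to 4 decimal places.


Answer: Convexity = 42.5096

Derivation:
Coupon per period c = face * coupon_rate / m = 22.000000
Periods per year m = 2; per-period yield y/m = 0.016500
Number of cashflows N = 14
Cashflows (t years, CF_t, discount factor 1/(1+y/m)^(m*t), PV):
  t = 0.5000: CF_t = 22.000000, DF = 0.983768, PV = 21.642892
  t = 1.0000: CF_t = 22.000000, DF = 0.967799, PV = 21.291581
  t = 1.5000: CF_t = 22.000000, DF = 0.952090, PV = 20.945973
  t = 2.0000: CF_t = 22.000000, DF = 0.936635, PV = 20.605974
  t = 2.5000: CF_t = 22.000000, DF = 0.921432, PV = 20.271494
  t = 3.0000: CF_t = 22.000000, DF = 0.906475, PV = 19.942444
  t = 3.5000: CF_t = 22.000000, DF = 0.891761, PV = 19.618735
  t = 4.0000: CF_t = 22.000000, DF = 0.877285, PV = 19.300280
  t = 4.5000: CF_t = 22.000000, DF = 0.863045, PV = 18.986995
  t = 5.0000: CF_t = 22.000000, DF = 0.849036, PV = 18.678795
  t = 5.5000: CF_t = 22.000000, DF = 0.835254, PV = 18.375597
  t = 6.0000: CF_t = 22.000000, DF = 0.821696, PV = 18.077322
  t = 6.5000: CF_t = 22.000000, DF = 0.808359, PV = 17.783887
  t = 7.0000: CF_t = 1022.000000, DF = 0.795237, PV = 812.732326
Price P = sum_t PV_t = 1068.254297
Convexity numerator sum_t t*(t + 1/m) * CF_t / (1+y/m)^(m*t + 2):
  t = 0.5000: term = 10.472986
  t = 1.0000: term = 30.908961
  t = 1.5000: term = 60.814483
  t = 2.0000: term = 99.712220
  t = 2.5000: term = 147.140512
  t = 3.0000: term = 202.652943
  t = 3.5000: term = 265.817929
  t = 4.0000: term = 336.218306
  t = 4.5000: term = 413.450942
  t = 5.0000: term = 497.126345
  t = 5.5000: term = 586.868287
  t = 6.0000: term = 682.313440
  t = 6.5000: term = 783.111015
  t = 7.0000: term = 41294.486654
Convexity = (1/P) * sum = 45411.095026 / 1068.254297 = 42.509630


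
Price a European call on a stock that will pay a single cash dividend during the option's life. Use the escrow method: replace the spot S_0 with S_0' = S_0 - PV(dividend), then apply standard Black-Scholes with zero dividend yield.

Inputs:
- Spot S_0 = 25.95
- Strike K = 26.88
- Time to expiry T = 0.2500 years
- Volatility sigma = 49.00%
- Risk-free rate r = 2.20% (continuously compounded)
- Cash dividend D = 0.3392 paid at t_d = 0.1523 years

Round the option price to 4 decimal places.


PV(D) = D * exp(-r * t_d) = 0.3392 * 0.99665501 = 0.33806538
S_0' = S_0 - PV(D) = 25.9500 - 0.33806538 = 25.61193462
d1 = (ln(S_0'/K) + (r + sigma^2/2)*T) / (sigma*sqrt(T)) = -0.05229215
d2 = d1 - sigma*sqrt(T) = -0.29729215
exp(-rT) = 0.99451510
N(d1) = 0.47914795; N(d2) = 0.38312174
C = S_0' * N(d1) - K * exp(-rT) * N(d2) = 25.61193462 * 0.47914795 - 26.8800 * 0.99451510 * 0.38312174 = 2.0301

Answer: Price = 2.0301


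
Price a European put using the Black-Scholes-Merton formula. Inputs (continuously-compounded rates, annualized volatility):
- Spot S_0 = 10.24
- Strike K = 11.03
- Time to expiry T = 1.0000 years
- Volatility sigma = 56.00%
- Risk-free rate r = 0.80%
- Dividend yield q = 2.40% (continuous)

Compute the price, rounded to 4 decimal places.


Answer: Price = 2.8104

Derivation:
d1 = (ln(S/K) + (r - q + 0.5*sigma^2) * T) / (sigma * sqrt(T)) = 0.11871926
d2 = d1 - sigma * sqrt(T) = -0.44128074
exp(-rT) = 0.99203191; exp(-qT) = 0.97628571
P = K * exp(-rT) * N(-d2) - S_0 * exp(-qT) * N(-d1)
N(-d1) = 0.45274889; N(-d2) = 0.67049512
P = 11.0300 * 0.99203191 * 0.67049512 - 10.2400 * 0.97628571 * 0.45274889 = 2.8104


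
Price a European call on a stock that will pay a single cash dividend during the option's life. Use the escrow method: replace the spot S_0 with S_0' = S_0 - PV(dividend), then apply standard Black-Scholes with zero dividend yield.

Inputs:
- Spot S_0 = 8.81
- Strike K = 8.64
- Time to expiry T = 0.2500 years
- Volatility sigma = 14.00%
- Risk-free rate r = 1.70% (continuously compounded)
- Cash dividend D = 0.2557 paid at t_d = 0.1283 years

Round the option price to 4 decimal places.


PV(D) = D * exp(-r * t_d) = 0.2557 * 0.99782128 = 0.25514290
S_0' = S_0 - PV(D) = 8.8100 - 0.25514290 = 8.55485710
d1 = (ln(S_0'/K) + (r + sigma^2/2)*T) / (sigma*sqrt(T)) = -0.04576256
d2 = d1 - sigma*sqrt(T) = -0.11576256
exp(-rT) = 0.99575902
N(d1) = 0.48174975; N(d2) = 0.45392036
C = S_0' * N(d1) - K * exp(-rT) * N(d2) = 8.55485710 * 0.48174975 - 8.6400 * 0.99575902 * 0.45392036 = 0.2161

Answer: Price = 0.2161


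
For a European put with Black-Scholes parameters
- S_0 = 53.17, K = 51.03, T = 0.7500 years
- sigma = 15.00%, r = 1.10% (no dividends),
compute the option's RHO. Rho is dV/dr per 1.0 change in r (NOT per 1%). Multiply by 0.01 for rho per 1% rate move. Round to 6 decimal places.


Answer: Rho = -14.289630

Derivation:
d1 = 0.4446992909; d2 = 0.3147954803
phi(d1) = 0.3613828838; exp(-qT) = 1.0000000000; exp(-rT) = 0.9917839379
N(-d2) = 0.3764584718
Rho = -K*T*exp(-rT)*N(-d2) = -51.0300 * 0.7500 * 0.9917839379 * 0.3764584718 = -14.289630


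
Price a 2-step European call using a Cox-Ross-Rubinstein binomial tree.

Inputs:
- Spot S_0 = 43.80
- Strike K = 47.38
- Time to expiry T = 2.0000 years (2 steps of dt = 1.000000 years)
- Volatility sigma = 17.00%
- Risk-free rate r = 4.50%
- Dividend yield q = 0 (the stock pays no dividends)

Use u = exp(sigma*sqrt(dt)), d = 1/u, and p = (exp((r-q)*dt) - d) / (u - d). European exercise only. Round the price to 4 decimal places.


Answer: Price = V(0,0) = 4.5394

Derivation:
dt = T/N = 1.000000
u = exp(sigma*sqrt(dt)) = 1.185305; d = 1/u = 0.843665
p = (exp((r-q)*dt) - d) / (u - d) = 0.592328
Discount per step: exp(-r*dt) = 0.955997
Stock lattice S(k, i) with i counting down-moves:
  k=0: S(0,0) = 43.8000
  k=1: S(1,0) = 51.9164; S(1,1) = 36.9525
  k=2: S(2,0) = 61.5367; S(2,1) = 43.8000; S(2,2) = 31.1755
Terminal payoffs V(N, i) = max(S_T - K, 0):
  V(2,0) = 14.156704; V(2,1) = 0.000000; V(2,2) = 0.000000
Backward induction: V(k, i) = exp(-r*dt) * [p * V(k+1, i) + (1-p) * V(k+1, i+1)].
  V(1,0) = exp(-r*dt) * [p*14.156704 + (1-p)*0.000000] = 8.016437
  V(1,1) = exp(-r*dt) * [p*0.000000 + (1-p)*0.000000] = 0.000000
  V(0,0) = exp(-r*dt) * [p*8.016437 + (1-p)*0.000000] = 4.539422


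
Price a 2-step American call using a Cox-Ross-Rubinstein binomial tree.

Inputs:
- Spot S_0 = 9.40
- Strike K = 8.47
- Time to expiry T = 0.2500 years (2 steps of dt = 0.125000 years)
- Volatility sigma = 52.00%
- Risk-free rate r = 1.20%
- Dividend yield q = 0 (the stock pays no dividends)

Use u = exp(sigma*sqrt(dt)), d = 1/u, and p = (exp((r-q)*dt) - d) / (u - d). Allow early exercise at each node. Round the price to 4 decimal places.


dt = T/N = 0.125000
u = exp(sigma*sqrt(dt)) = 1.201833; d = 1/u = 0.832062
p = (exp((r-q)*dt) - d) / (u - d) = 0.458227
Discount per step: exp(-r*dt) = 0.998501
Stock lattice S(k, i) with i counting down-moves:
  k=0: S(0,0) = 9.4000
  k=1: S(1,0) = 11.2972; S(1,1) = 7.8214
  k=2: S(2,0) = 13.5774; S(2,1) = 9.4000; S(2,2) = 6.5079
Terminal payoffs V(N, i) = max(S_T - K, 0):
  V(2,0) = 5.107381; V(2,1) = 0.930000; V(2,2) = 0.000000
Backward induction: V(k, i) = exp(-r*dt) * [p * V(k+1, i) + (1-p) * V(k+1, i+1)]; then take max(V_cont, immediate exercise) for American.
  V(1,0) = exp(-r*dt) * [p*5.107381 + (1-p)*0.930000] = 2.839924; exercise = 2.827229; V(1,0) = max -> 2.839924
  V(1,1) = exp(-r*dt) * [p*0.930000 + (1-p)*0.000000] = 0.425512; exercise = 0.000000; V(1,1) = max -> 0.425512
  V(0,0) = exp(-r*dt) * [p*2.839924 + (1-p)*0.425512] = 1.529564; exercise = 0.930000; V(0,0) = max -> 1.529564

Answer: Price = V(0,0) = 1.5296


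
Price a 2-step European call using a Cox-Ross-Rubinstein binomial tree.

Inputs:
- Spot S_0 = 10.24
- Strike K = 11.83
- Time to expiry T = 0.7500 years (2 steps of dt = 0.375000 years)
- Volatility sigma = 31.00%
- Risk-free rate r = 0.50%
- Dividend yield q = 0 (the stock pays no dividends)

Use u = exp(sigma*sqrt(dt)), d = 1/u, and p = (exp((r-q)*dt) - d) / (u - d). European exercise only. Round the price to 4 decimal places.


dt = T/N = 0.375000
u = exp(sigma*sqrt(dt)) = 1.209051; d = 1/u = 0.827095
p = (exp((r-q)*dt) - d) / (u - d) = 0.457597
Discount per step: exp(-r*dt) = 0.998127
Stock lattice S(k, i) with i counting down-moves:
  k=0: S(0,0) = 10.2400
  k=1: S(1,0) = 12.3807; S(1,1) = 8.4695
  k=2: S(2,0) = 14.9689; S(2,1) = 10.2400; S(2,2) = 7.0050
Terminal payoffs V(N, i) = max(S_T - K, 0):
  V(2,0) = 3.138867; V(2,1) = 0.000000; V(2,2) = 0.000000
Backward induction: V(k, i) = exp(-r*dt) * [p * V(k+1, i) + (1-p) * V(k+1, i+1)].
  V(1,0) = exp(-r*dt) * [p*3.138867 + (1-p)*0.000000] = 1.433645
  V(1,1) = exp(-r*dt) * [p*0.000000 + (1-p)*0.000000] = 0.000000
  V(0,0) = exp(-r*dt) * [p*1.433645 + (1-p)*0.000000] = 0.654802

Answer: Price = V(0,0) = 0.6548


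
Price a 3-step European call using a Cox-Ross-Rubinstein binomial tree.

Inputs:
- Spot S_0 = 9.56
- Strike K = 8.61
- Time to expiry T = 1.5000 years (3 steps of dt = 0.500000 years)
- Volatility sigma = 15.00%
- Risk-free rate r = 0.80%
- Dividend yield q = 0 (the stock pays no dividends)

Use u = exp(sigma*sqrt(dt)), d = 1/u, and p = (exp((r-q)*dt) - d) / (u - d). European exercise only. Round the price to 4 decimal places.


dt = T/N = 0.500000
u = exp(sigma*sqrt(dt)) = 1.111895; d = 1/u = 0.899365
p = (exp((r-q)*dt) - d) / (u - d) = 0.492367
Discount per step: exp(-r*dt) = 0.996008
Stock lattice S(k, i) with i counting down-moves:
  k=0: S(0,0) = 9.5600
  k=1: S(1,0) = 10.6297; S(1,1) = 8.5979
  k=2: S(2,0) = 11.8191; S(2,1) = 9.5600; S(2,2) = 7.7327
  k=3: S(3,0) = 13.1416; S(3,1) = 10.6297; S(3,2) = 8.5979; S(3,3) = 6.9545
Terminal payoffs V(N, i) = max(S_T - K, 0):
  V(3,0) = 4.531640; V(3,1) = 2.019719; V(3,2) = 0.000000; V(3,3) = 0.000000
Backward induction: V(k, i) = exp(-r*dt) * [p * V(k+1, i) + (1-p) * V(k+1, i+1)].
  V(2,0) = exp(-r*dt) * [p*4.531640 + (1-p)*2.019719] = 3.243505
  V(2,1) = exp(-r*dt) * [p*2.019719 + (1-p)*0.000000] = 0.990473
  V(2,2) = exp(-r*dt) * [p*0.000000 + (1-p)*0.000000] = 0.000000
  V(1,0) = exp(-r*dt) * [p*3.243505 + (1-p)*0.990473] = 2.091409
  V(1,1) = exp(-r*dt) * [p*0.990473 + (1-p)*0.000000] = 0.485729
  V(0,0) = exp(-r*dt) * [p*2.091409 + (1-p)*0.485729] = 1.271218

Answer: Price = V(0,0) = 1.2712


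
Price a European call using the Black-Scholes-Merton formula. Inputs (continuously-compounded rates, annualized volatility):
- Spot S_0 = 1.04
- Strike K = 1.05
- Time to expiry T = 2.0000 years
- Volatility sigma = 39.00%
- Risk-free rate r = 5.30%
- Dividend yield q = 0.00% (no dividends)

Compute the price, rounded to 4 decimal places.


d1 = (ln(S/K) + (r - q + 0.5*sigma^2) * T) / (sigma * sqrt(T)) = 0.45060932
d2 = d1 - sigma * sqrt(T) = -0.10093396
exp(-rT) = 0.89942465; exp(-qT) = 1.00000000
C = S_0 * exp(-qT) * N(d1) - K * exp(-rT) * N(d2)
N(d1) = 0.67386443; N(d2) = 0.45980144
C = 1.0400 * 1.00000000 * 0.67386443 - 1.0500 * 0.89942465 * 0.45980144 = 0.2666

Answer: Price = 0.2666


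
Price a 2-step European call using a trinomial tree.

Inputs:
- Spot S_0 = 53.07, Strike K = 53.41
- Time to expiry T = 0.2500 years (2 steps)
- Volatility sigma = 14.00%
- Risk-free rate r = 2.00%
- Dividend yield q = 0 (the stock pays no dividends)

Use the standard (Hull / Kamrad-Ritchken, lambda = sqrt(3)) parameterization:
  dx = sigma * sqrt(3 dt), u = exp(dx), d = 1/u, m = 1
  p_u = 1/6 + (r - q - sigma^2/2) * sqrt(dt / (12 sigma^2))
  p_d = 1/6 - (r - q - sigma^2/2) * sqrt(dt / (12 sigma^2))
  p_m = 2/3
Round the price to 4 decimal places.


dt = T/N = 0.125000; dx = sigma*sqrt(3*dt) = 0.085732
u = exp(dx) = 1.089514; d = 1/u = 0.917840
p_u = 0.174103, p_m = 0.666667, p_d = 0.159231
Discount per step: exp(-r*dt) = 0.997503
Stock lattice S(k, j) with j the centered position index:
  k=0: S(0,+0) = 53.0700
  k=1: S(1,-1) = 48.7098; S(1,+0) = 53.0700; S(1,+1) = 57.8205
  k=2: S(2,-2) = 44.7078; S(2,-1) = 48.7098; S(2,+0) = 53.0700; S(2,+1) = 57.8205; S(2,+2) = 62.9963
Terminal payoffs V(N, j) = max(S_T - K, 0):
  V(2,-2) = 0.000000; V(2,-1) = 0.000000; V(2,+0) = 0.000000; V(2,+1) = 4.410532; V(2,+2) = 9.586305
Backward induction: V(k, j) = exp(-r*dt) * [p_u * V(k+1, j+1) + p_m * V(k+1, j) + p_d * V(k+1, j-1)]
  V(1,-1) = exp(-r*dt) * [p_u*0.000000 + p_m*0.000000 + p_d*0.000000] = 0.000000
  V(1,+0) = exp(-r*dt) * [p_u*4.410532 + p_m*0.000000 + p_d*0.000000] = 0.765968
  V(1,+1) = exp(-r*dt) * [p_u*9.586305 + p_m*4.410532 + p_d*0.000000] = 4.597847
  V(0,+0) = exp(-r*dt) * [p_u*4.597847 + p_m*0.765968 + p_d*0.000000] = 1.307869

Answer: Price = V(0,0) = 1.3079


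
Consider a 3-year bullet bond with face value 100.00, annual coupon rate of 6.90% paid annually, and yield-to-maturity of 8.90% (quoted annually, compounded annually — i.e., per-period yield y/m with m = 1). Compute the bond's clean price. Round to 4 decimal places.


Answer: Price = 94.9284

Derivation:
Coupon per period c = face * coupon_rate / m = 6.900000
Periods per year m = 1; per-period yield y/m = 0.089000
Number of cashflows N = 3
Cashflows (t years, CF_t, discount factor 1/(1+y/m)^(m*t), PV):
  t = 1.0000: CF_t = 6.900000, DF = 0.918274, PV = 6.336088
  t = 2.0000: CF_t = 6.900000, DF = 0.843226, PV = 5.818263
  t = 3.0000: CF_t = 106.900000, DF = 0.774313, PV = 82.774023
Price P = sum_t PV_t = 94.928374


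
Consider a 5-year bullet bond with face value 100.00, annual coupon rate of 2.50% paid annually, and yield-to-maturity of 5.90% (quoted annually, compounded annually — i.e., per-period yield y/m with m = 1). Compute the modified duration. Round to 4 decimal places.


Coupon per period c = face * coupon_rate / m = 2.500000
Periods per year m = 1; per-period yield y/m = 0.059000
Number of cashflows N = 5
Cashflows (t years, CF_t, discount factor 1/(1+y/m)^(m*t), PV):
  t = 1.0000: CF_t = 2.500000, DF = 0.944287, PV = 2.360718
  t = 2.0000: CF_t = 2.500000, DF = 0.891678, PV = 2.229195
  t = 3.0000: CF_t = 2.500000, DF = 0.842000, PV = 2.105000
  t = 4.0000: CF_t = 2.500000, DF = 0.795090, PV = 1.987724
  t = 5.0000: CF_t = 102.500000, DF = 0.750793, PV = 76.956280
Price P = sum_t PV_t = 85.638917
First compute Macaulay numerator sum_t t * PV_t:
  t * PV_t at t = 1.0000: 2.360718
  t * PV_t at t = 2.0000: 4.458390
  t * PV_t at t = 3.0000: 6.315000
  t * PV_t at t = 4.0000: 7.950898
  t * PV_t at t = 5.0000: 384.781399
Macaulay duration D = 405.866405 / 85.638917 = 4.739275
Modified duration = D / (1 + y/m) = 4.739275 / (1 + 0.059000) = 4.475236

Answer: Modified duration = 4.4752


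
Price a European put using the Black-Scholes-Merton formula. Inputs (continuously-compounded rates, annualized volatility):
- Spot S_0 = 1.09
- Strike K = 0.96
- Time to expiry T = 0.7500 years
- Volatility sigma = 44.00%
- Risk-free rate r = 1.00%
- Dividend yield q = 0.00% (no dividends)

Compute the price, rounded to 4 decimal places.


Answer: Price = 0.0951

Derivation:
d1 = (ln(S/K) + (r - q + 0.5*sigma^2) * T) / (sigma * sqrt(T)) = 0.54349574
d2 = d1 - sigma * sqrt(T) = 0.16244456
exp(-rT) = 0.99252805; exp(-qT) = 1.00000000
P = K * exp(-rT) * N(-d2) - S_0 * exp(-qT) * N(-d1)
N(-d1) = 0.29339426; N(-d2) = 0.43547789
P = 0.9600 * 0.99252805 * 0.43547789 - 1.0900 * 1.00000000 * 0.29339426 = 0.0951


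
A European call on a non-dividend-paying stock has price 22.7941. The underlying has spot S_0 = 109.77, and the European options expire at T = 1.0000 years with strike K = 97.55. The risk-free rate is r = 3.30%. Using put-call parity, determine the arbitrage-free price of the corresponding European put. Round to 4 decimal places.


Put-call parity: C - P = S_0 * exp(-qT) - K * exp(-rT).
S_0 * exp(-qT) = 109.7700 * 1.00000000 = 109.77000000
K * exp(-rT) = 97.5500 * 0.96753856 = 94.38338649
P = C - S*exp(-qT) + K*exp(-rT)
P = 22.7941 - 109.77000000 + 94.38338649 = 7.4075

Answer: Put price = 7.4075


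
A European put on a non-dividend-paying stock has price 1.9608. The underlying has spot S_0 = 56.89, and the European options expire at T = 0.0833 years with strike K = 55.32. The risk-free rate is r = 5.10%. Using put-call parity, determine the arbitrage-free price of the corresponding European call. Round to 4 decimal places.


Put-call parity: C - P = S_0 * exp(-qT) - K * exp(-rT).
S_0 * exp(-qT) = 56.8900 * 1.00000000 = 56.89000000
K * exp(-rT) = 55.3200 * 0.99576071 = 55.08548255
C = P + S*exp(-qT) - K*exp(-rT)
C = 1.9608 + 56.89000000 - 55.08548255 = 3.7653

Answer: Call price = 3.7653


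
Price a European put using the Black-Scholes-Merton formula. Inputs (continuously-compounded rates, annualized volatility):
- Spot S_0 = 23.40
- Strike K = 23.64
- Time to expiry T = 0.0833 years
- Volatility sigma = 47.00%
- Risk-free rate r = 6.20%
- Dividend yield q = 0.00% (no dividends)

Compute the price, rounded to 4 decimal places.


Answer: Price = 1.3285

Derivation:
d1 = (ln(S/K) + (r - q + 0.5*sigma^2) * T) / (sigma * sqrt(T)) = 0.03067386
d2 = d1 - sigma * sqrt(T) = -0.10497631
exp(-rT) = 0.99484871; exp(-qT) = 1.00000000
P = K * exp(-rT) * N(-d2) - S_0 * exp(-qT) * N(-d1)
N(-d1) = 0.48776482; N(-d2) = 0.54180270
P = 23.6400 * 0.99484871 * 0.54180270 - 23.4000 * 1.00000000 * 0.48776482 = 1.3285


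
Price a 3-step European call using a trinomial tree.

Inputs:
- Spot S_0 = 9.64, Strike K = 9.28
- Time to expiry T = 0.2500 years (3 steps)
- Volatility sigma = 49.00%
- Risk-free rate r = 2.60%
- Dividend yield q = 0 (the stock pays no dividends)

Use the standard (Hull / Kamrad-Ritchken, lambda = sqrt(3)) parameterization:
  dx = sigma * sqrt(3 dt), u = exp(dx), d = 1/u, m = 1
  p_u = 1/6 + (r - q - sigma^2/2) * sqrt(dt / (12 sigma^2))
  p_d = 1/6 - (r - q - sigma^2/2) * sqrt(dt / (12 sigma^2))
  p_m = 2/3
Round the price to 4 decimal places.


dt = T/N = 0.083333; dx = sigma*sqrt(3*dt) = 0.245000
u = exp(dx) = 1.277621; d = 1/u = 0.782705
p_u = 0.150672, p_m = 0.666667, p_d = 0.182662
Discount per step: exp(-r*dt) = 0.997836
Stock lattice S(k, j) with j the centered position index:
  k=0: S(0,+0) = 9.6400
  k=1: S(1,-1) = 7.5453; S(1,+0) = 9.6400; S(1,+1) = 12.3163
  k=2: S(2,-2) = 5.9057; S(2,-1) = 7.5453; S(2,+0) = 9.6400; S(2,+1) = 12.3163; S(2,+2) = 15.7355
  k=3: S(3,-3) = 4.6224; S(3,-2) = 5.9057; S(3,-1) = 7.5453; S(3,+0) = 9.6400; S(3,+1) = 12.3163; S(3,+2) = 15.7355; S(3,+3) = 20.1040
Terminal payoffs V(N, j) = max(S_T - K, 0):
  V(3,-3) = 0.000000; V(3,-2) = 0.000000; V(3,-1) = 0.000000; V(3,+0) = 0.360000; V(3,+1) = 3.036269; V(3,+2) = 6.455528; V(3,+3) = 10.824046
Backward induction: V(k, j) = exp(-r*dt) * [p_u * V(k+1, j+1) + p_m * V(k+1, j) + p_d * V(k+1, j-1)]
  V(2,-2) = exp(-r*dt) * [p_u*0.000000 + p_m*0.000000 + p_d*0.000000] = 0.000000
  V(2,-1) = exp(-r*dt) * [p_u*0.360000 + p_m*0.000000 + p_d*0.000000] = 0.054124
  V(2,+0) = exp(-r*dt) * [p_u*3.036269 + p_m*0.360000 + p_d*0.000000] = 0.695971
  V(2,+1) = exp(-r*dt) * [p_u*6.455528 + p_m*3.036269 + p_d*0.360000] = 3.055975
  V(2,+2) = exp(-r*dt) * [p_u*10.824046 + p_m*6.455528 + p_d*3.036269] = 6.475129
  V(1,-1) = exp(-r*dt) * [p_u*0.695971 + p_m*0.054124 + p_d*0.000000] = 0.140641
  V(1,+0) = exp(-r*dt) * [p_u*3.055975 + p_m*0.695971 + p_d*0.054124] = 0.932294
  V(1,+1) = exp(-r*dt) * [p_u*6.475129 + p_m*3.055975 + p_d*0.695971] = 3.133267
  V(0,+0) = exp(-r*dt) * [p_u*3.133267 + p_m*0.932294 + p_d*0.140641] = 1.116891

Answer: Price = V(0,0) = 1.1169


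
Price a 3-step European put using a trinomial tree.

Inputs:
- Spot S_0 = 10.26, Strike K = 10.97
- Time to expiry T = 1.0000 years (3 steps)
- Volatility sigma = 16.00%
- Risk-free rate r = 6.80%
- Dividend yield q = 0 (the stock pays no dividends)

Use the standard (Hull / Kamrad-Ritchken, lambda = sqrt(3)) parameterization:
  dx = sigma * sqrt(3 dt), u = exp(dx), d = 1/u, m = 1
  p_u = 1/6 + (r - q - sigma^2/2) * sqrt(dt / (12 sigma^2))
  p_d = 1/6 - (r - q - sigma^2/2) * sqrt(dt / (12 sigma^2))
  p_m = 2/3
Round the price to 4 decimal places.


dt = T/N = 0.333333; dx = sigma*sqrt(3*dt) = 0.160000
u = exp(dx) = 1.173511; d = 1/u = 0.852144
p_u = 0.224167, p_m = 0.666667, p_d = 0.109167
Discount per step: exp(-r*dt) = 0.977588
Stock lattice S(k, j) with j the centered position index:
  k=0: S(0,+0) = 10.2600
  k=1: S(1,-1) = 8.7430; S(1,+0) = 10.2600; S(1,+1) = 12.0402
  k=2: S(2,-2) = 7.4503; S(2,-1) = 8.7430; S(2,+0) = 10.2600; S(2,+1) = 12.0402; S(2,+2) = 14.1293
  k=3: S(3,-3) = 6.3487; S(3,-2) = 7.4503; S(3,-1) = 8.7430; S(3,+0) = 10.2600; S(3,+1) = 12.0402; S(3,+2) = 14.1293; S(3,+3) = 16.5809
Terminal payoffs V(N, j) = max(K - S_T, 0):
  V(3,-3) = 4.621282; V(3,-2) = 3.519711; V(3,-1) = 2.227005; V(3,+0) = 0.710000; V(3,+1) = 0.000000; V(3,+2) = 0.000000; V(3,+3) = 0.000000
Backward induction: V(k, j) = exp(-r*dt) * [p_u * V(k+1, j+1) + p_m * V(k+1, j) + p_d * V(k+1, j-1)]
  V(2,-2) = exp(-r*dt) * [p_u*2.227005 + p_m*3.519711 + p_d*4.621282] = 3.275101
  V(2,-1) = exp(-r*dt) * [p_u*0.710000 + p_m*2.227005 + p_d*3.519711] = 1.982611
  V(2,+0) = exp(-r*dt) * [p_u*0.000000 + p_m*0.710000 + p_d*2.227005] = 0.700391
  V(2,+1) = exp(-r*dt) * [p_u*0.000000 + p_m*0.000000 + p_d*0.710000] = 0.075771
  V(2,+2) = exp(-r*dt) * [p_u*0.000000 + p_m*0.000000 + p_d*0.000000] = 0.000000
  V(1,-1) = exp(-r*dt) * [p_u*0.700391 + p_m*1.982611 + p_d*3.275101] = 1.795123
  V(1,+0) = exp(-r*dt) * [p_u*0.075771 + p_m*0.700391 + p_d*1.982611] = 0.684652
  V(1,+1) = exp(-r*dt) * [p_u*0.000000 + p_m*0.075771 + p_d*0.700391] = 0.124128
  V(0,+0) = exp(-r*dt) * [p_u*0.124128 + p_m*0.684652 + p_d*1.795123] = 0.664982

Answer: Price = V(0,0) = 0.6650


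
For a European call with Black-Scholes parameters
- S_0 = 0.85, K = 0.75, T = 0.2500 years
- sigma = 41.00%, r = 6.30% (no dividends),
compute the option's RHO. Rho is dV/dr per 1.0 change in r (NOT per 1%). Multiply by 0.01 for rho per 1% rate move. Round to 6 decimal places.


Answer: Rho = 0.133017

Derivation:
d1 = 0.7898811851; d2 = 0.5848811851
phi(d1) = 0.2920311873; exp(-qT) = 1.0000000000; exp(-rT) = 0.9843733826
N(d2) = 0.7206861948
Rho = K*T*exp(-rT)*N(d2) = 0.7500 * 0.2500 * 0.9843733826 * 0.7206861948 = 0.133017


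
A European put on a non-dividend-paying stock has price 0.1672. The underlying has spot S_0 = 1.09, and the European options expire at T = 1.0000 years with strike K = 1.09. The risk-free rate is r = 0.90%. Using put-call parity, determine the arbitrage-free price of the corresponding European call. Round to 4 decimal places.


Answer: Call price = 0.1770

Derivation:
Put-call parity: C - P = S_0 * exp(-qT) - K * exp(-rT).
S_0 * exp(-qT) = 1.0900 * 1.00000000 = 1.09000000
K * exp(-rT) = 1.0900 * 0.99104038 = 1.08023401
C = P + S*exp(-qT) - K*exp(-rT)
C = 0.1672 + 1.09000000 - 1.08023401 = 0.1770


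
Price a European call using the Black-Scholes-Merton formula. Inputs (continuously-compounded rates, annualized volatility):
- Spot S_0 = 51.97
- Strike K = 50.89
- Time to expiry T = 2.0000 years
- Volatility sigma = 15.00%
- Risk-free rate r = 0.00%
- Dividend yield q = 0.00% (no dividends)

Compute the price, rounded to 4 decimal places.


d1 = (ln(S/K) + (r - q + 0.5*sigma^2) * T) / (sigma * sqrt(T)) = 0.20506185
d2 = d1 - sigma * sqrt(T) = -0.00707018
exp(-rT) = 1.00000000; exp(-qT) = 1.00000000
C = S_0 * exp(-qT) * N(d1) - K * exp(-rT) * N(d2)
N(d1) = 0.58123810; N(d2) = 0.49717943
C = 51.9700 * 1.00000000 * 0.58123810 - 50.8900 * 1.00000000 * 0.49717943 = 4.9055

Answer: Price = 4.9055


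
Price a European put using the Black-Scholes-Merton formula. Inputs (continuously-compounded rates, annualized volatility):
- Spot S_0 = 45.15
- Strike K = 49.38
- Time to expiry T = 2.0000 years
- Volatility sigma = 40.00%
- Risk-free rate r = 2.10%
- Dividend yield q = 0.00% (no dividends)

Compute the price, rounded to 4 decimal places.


Answer: Price = 11.4348

Derivation:
d1 = (ln(S/K) + (r - q + 0.5*sigma^2) * T) / (sigma * sqrt(T)) = 0.19877619
d2 = d1 - sigma * sqrt(T) = -0.36690923
exp(-rT) = 0.95886978; exp(-qT) = 1.00000000
P = K * exp(-rT) * N(-d2) - S_0 * exp(-qT) * N(-d1)
N(-d1) = 0.42121891; N(-d2) = 0.64315664
P = 49.3800 * 0.95886978 * 0.64315664 - 45.1500 * 1.00000000 * 0.42121891 = 11.4348


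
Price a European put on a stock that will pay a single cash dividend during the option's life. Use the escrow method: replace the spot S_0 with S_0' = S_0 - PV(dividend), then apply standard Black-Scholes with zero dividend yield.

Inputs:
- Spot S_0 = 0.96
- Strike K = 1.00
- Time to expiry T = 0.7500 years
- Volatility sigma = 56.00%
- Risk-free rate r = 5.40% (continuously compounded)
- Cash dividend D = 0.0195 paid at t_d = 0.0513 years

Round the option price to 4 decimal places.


Answer: Price = 0.1921

Derivation:
PV(D) = D * exp(-r * t_d) = 0.0195 * 0.99723363 = 0.01944606
S_0' = S_0 - PV(D) = 0.9600 - 0.01944606 = 0.94055394
d1 = (ln(S_0'/K) + (r + sigma^2/2)*T) / (sigma*sqrt(T)) = 0.19962654
d2 = d1 - sigma*sqrt(T) = -0.28534769
exp(-rT) = 0.96030916
N(-d1) = 0.42088634; N(-d2) = 0.61231111
P = K * exp(-rT) * N(-d2) - S_0' * N(-d1) = 1.0000 * 0.96030916 * 0.61231111 - 0.94055394 * 0.42088634 = 0.1921


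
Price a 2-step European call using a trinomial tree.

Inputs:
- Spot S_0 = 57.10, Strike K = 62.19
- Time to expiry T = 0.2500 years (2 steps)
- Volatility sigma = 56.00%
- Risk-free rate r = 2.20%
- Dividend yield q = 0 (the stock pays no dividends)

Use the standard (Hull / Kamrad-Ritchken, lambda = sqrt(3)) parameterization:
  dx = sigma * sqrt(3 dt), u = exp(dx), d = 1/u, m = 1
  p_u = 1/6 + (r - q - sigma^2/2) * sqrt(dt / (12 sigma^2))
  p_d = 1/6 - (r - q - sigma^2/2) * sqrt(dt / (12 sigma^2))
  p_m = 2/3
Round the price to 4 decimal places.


dt = T/N = 0.125000; dx = sigma*sqrt(3*dt) = 0.342929
u = exp(dx) = 1.409068; d = 1/u = 0.709689
p_u = 0.142099, p_m = 0.666667, p_d = 0.191234
Discount per step: exp(-r*dt) = 0.997254
Stock lattice S(k, j) with j the centered position index:
  k=0: S(0,+0) = 57.1000
  k=1: S(1,-1) = 40.5232; S(1,+0) = 57.1000; S(1,+1) = 80.4578
  k=2: S(2,-2) = 28.7589; S(2,-1) = 40.5232; S(2,+0) = 57.1000; S(2,+1) = 80.4578; S(2,+2) = 113.3705
Terminal payoffs V(N, j) = max(S_T - K, 0):
  V(2,-2) = 0.000000; V(2,-1) = 0.000000; V(2,+0) = 0.000000; V(2,+1) = 18.267789; V(2,+2) = 51.180503
Backward induction: V(k, j) = exp(-r*dt) * [p_u * V(k+1, j+1) + p_m * V(k+1, j) + p_d * V(k+1, j-1)]
  V(1,-1) = exp(-r*dt) * [p_u*0.000000 + p_m*0.000000 + p_d*0.000000] = 0.000000
  V(1,+0) = exp(-r*dt) * [p_u*18.267789 + p_m*0.000000 + p_d*0.000000] = 2.588703
  V(1,+1) = exp(-r*dt) * [p_u*51.180503 + p_m*18.267789 + p_d*0.000000] = 19.397800
  V(0,+0) = exp(-r*dt) * [p_u*19.397800 + p_m*2.588703 + p_d*0.000000] = 4.469898

Answer: Price = V(0,0) = 4.4699


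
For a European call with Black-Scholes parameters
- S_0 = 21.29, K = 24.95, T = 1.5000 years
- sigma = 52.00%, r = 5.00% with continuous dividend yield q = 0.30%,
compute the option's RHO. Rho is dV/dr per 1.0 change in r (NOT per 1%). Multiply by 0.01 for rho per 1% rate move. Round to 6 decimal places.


Answer: Rho = 11.246023

Derivation:
d1 = 0.1800432378; d2 = -0.4568240953
phi(d1) = 0.3925284278; exp(-qT) = 0.9955101098; exp(-rT) = 0.9277434863
N(d2) = 0.3238987427
Rho = K*T*exp(-rT)*N(d2) = 24.9500 * 1.5000 * 0.9277434863 * 0.3238987427 = 11.246023


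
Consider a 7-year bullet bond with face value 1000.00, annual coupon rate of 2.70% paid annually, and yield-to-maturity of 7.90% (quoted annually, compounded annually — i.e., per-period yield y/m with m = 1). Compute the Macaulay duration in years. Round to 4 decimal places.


Coupon per period c = face * coupon_rate / m = 27.000000
Periods per year m = 1; per-period yield y/m = 0.079000
Number of cashflows N = 7
Cashflows (t years, CF_t, discount factor 1/(1+y/m)^(m*t), PV):
  t = 1.0000: CF_t = 27.000000, DF = 0.926784, PV = 25.023170
  t = 2.0000: CF_t = 27.000000, DF = 0.858929, PV = 23.191075
  t = 3.0000: CF_t = 27.000000, DF = 0.796041, PV = 21.493118
  t = 4.0000: CF_t = 27.000000, DF = 0.737758, PV = 19.919479
  t = 5.0000: CF_t = 27.000000, DF = 0.683743, PV = 18.461056
  t = 6.0000: CF_t = 27.000000, DF = 0.633682, PV = 17.109412
  t = 7.0000: CF_t = 1027.000000, DF = 0.587286, PV = 603.143054
Price P = sum_t PV_t = 728.340365
Macaulay numerator sum_t t * PV_t:
  t * PV_t at t = 1.0000: 25.023170
  t * PV_t at t = 2.0000: 46.382149
  t * PV_t at t = 3.0000: 64.479355
  t * PV_t at t = 4.0000: 79.677918
  t * PV_t at t = 5.0000: 92.305280
  t * PV_t at t = 6.0000: 102.656475
  t * PV_t at t = 7.0000: 4222.001379
Macaulay duration D = (sum_t t * PV_t) / P = 4632.525726 / 728.340365 = 6.360386

Answer: Macaulay duration = 6.3604 years


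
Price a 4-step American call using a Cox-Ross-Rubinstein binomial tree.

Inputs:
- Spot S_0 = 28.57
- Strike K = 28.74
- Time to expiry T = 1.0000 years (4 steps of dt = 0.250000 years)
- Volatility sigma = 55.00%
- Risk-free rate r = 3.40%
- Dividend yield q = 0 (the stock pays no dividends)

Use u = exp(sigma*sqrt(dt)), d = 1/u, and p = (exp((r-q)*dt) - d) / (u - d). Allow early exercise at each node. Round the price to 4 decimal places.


dt = T/N = 0.250000
u = exp(sigma*sqrt(dt)) = 1.316531; d = 1/u = 0.759572
p = (exp((r-q)*dt) - d) / (u - d) = 0.447007
Discount per step: exp(-r*dt) = 0.991536
Stock lattice S(k, i) with i counting down-moves:
  k=0: S(0,0) = 28.5700
  k=1: S(1,0) = 37.6133; S(1,1) = 21.7010
  k=2: S(2,0) = 49.5190; S(2,1) = 28.5700; S(2,2) = 16.4835
  k=3: S(3,0) = 65.1933; S(3,1) = 37.6133; S(3,2) = 21.7010; S(3,3) = 12.5204
  k=4: S(4,0) = 85.8290; S(4,1) = 49.5190; S(4,2) = 28.5700; S(4,3) = 16.4835; S(4,4) = 9.5101
Terminal payoffs V(N, i) = max(S_T - K, 0):
  V(4,0) = 57.089023; V(4,1) = 20.779039; V(4,2) = 0.000000; V(4,3) = 0.000000; V(4,4) = 0.000000
Backward induction: V(k, i) = exp(-r*dt) * [p * V(k+1, i) + (1-p) * V(k+1, i+1)]; then take max(V_cont, immediate exercise) for American.
  V(3,0) = exp(-r*dt) * [p*57.089023 + (1-p)*20.779039] = 36.696588; exercise = 36.453333; V(3,0) = max -> 36.696588
  V(3,1) = exp(-r*dt) * [p*20.779039 + (1-p)*0.000000] = 9.209749; exercise = 8.873281; V(3,1) = max -> 9.209749
  V(3,2) = exp(-r*dt) * [p*0.000000 + (1-p)*0.000000] = 0.000000; exercise = 0.000000; V(3,2) = max -> 0.000000
  V(3,3) = exp(-r*dt) * [p*0.000000 + (1-p)*0.000000] = 0.000000; exercise = 0.000000; V(3,3) = max -> 0.000000
  V(2,0) = exp(-r*dt) * [p*36.696588 + (1-p)*9.209749] = 21.314599; exercise = 20.779039; V(2,0) = max -> 21.314599
  V(2,1) = exp(-r*dt) * [p*9.209749 + (1-p)*0.000000] = 4.081973; exercise = 0.000000; V(2,1) = max -> 4.081973
  V(2,2) = exp(-r*dt) * [p*0.000000 + (1-p)*0.000000] = 0.000000; exercise = 0.000000; V(2,2) = max -> 0.000000
  V(1,0) = exp(-r*dt) * [p*21.314599 + (1-p)*4.081973] = 11.685321; exercise = 8.873281; V(1,0) = max -> 11.685321
  V(1,1) = exp(-r*dt) * [p*4.081973 + (1-p)*0.000000] = 1.809225; exercise = 0.000000; V(1,1) = max -> 1.809225
  V(0,0) = exp(-r*dt) * [p*11.685321 + (1-p)*1.809225] = 6.171225; exercise = 0.000000; V(0,0) = max -> 6.171225

Answer: Price = V(0,0) = 6.1712


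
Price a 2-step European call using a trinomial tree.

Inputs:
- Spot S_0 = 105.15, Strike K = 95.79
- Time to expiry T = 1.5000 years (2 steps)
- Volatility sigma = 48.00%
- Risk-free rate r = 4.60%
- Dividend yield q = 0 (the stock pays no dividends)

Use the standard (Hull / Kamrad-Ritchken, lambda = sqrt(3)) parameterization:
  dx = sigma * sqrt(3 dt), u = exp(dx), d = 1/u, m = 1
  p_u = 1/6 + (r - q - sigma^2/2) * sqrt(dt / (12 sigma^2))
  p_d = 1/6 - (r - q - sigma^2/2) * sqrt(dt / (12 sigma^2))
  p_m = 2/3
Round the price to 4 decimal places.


dt = T/N = 0.750000; dx = sigma*sqrt(3*dt) = 0.720000
u = exp(dx) = 2.054433; d = 1/u = 0.486752
p_u = 0.130625, p_m = 0.666667, p_d = 0.202708
Discount per step: exp(-r*dt) = 0.966088
Stock lattice S(k, j) with j the centered position index:
  k=0: S(0,+0) = 105.1500
  k=1: S(1,-1) = 51.1820; S(1,+0) = 105.1500; S(1,+1) = 216.0237
  k=2: S(2,-2) = 24.9130; S(2,-1) = 51.1820; S(2,+0) = 105.1500; S(2,+1) = 216.0237; S(2,+2) = 443.8062
Terminal payoffs V(N, j) = max(S_T - K, 0):
  V(2,-2) = 0.000000; V(2,-1) = 0.000000; V(2,+0) = 9.360000; V(2,+1) = 120.233652; V(2,+2) = 348.016165
Backward induction: V(k, j) = exp(-r*dt) * [p_u * V(k+1, j+1) + p_m * V(k+1, j) + p_d * V(k+1, j-1)]
  V(1,-1) = exp(-r*dt) * [p_u*9.360000 + p_m*0.000000 + p_d*0.000000] = 1.181188
  V(1,+0) = exp(-r*dt) * [p_u*120.233652 + p_m*9.360000 + p_d*0.000000] = 21.201312
  V(1,+1) = exp(-r*dt) * [p_u*348.016165 + p_m*120.233652 + p_d*9.360000] = 123.188561
  V(0,+0) = exp(-r*dt) * [p_u*123.188561 + p_m*21.201312 + p_d*1.181188] = 29.432026

Answer: Price = V(0,0) = 29.4320


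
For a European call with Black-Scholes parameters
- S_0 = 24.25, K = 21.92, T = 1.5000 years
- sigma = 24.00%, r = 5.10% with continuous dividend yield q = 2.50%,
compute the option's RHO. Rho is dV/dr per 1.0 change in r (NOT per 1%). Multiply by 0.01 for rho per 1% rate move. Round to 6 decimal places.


Answer: Rho = 19.160374

Derivation:
d1 = 0.6233174203; d2 = 0.3293786512
phi(d1) = 0.3285057832; exp(-qT) = 0.9631944177; exp(-rT) = 0.9263529143
N(d2) = 0.6290652489
Rho = K*T*exp(-rT)*N(d2) = 21.9200 * 1.5000 * 0.9263529143 * 0.6290652489 = 19.160374


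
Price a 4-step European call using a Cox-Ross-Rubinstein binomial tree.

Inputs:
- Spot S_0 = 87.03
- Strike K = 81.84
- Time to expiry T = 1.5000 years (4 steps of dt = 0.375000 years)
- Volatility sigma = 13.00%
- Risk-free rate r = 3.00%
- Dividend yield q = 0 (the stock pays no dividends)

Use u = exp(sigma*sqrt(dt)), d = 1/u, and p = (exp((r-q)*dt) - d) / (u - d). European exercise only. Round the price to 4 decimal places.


Answer: Price = V(0,0) = 10.9638

Derivation:
dt = T/N = 0.375000
u = exp(sigma*sqrt(dt)) = 1.082863; d = 1/u = 0.923478
p = (exp((r-q)*dt) - d) / (u - d) = 0.551091
Discount per step: exp(-r*dt) = 0.988813
Stock lattice S(k, i) with i counting down-moves:
  k=0: S(0,0) = 87.0300
  k=1: S(1,0) = 94.2416; S(1,1) = 80.3703
  k=2: S(2,0) = 102.0507; S(2,1) = 87.0300; S(2,2) = 74.2202
  k=3: S(3,0) = 110.5069; S(3,1) = 94.2416; S(3,2) = 80.3703; S(3,3) = 68.5407
  k=4: S(4,0) = 119.6638; S(4,1) = 102.0507; S(4,2) = 87.0300; S(4,3) = 74.2202; S(4,4) = 63.2958
Terminal payoffs V(N, i) = max(S_T - K, 0):
  V(4,0) = 37.823849; V(4,1) = 20.210697; V(4,2) = 5.190000; V(4,3) = 0.000000; V(4,4) = 0.000000
Backward induction: V(k, i) = exp(-r*dt) * [p * V(k+1, i) + (1-p) * V(k+1, i+1)].
  V(3,0) = exp(-r*dt) * [p*37.823849 + (1-p)*20.210697] = 29.582460
  V(3,1) = exp(-r*dt) * [p*20.210697 + (1-p)*5.190000] = 13.317103
  V(3,2) = exp(-r*dt) * [p*5.190000 + (1-p)*0.000000] = 2.828164
  V(3,3) = exp(-r*dt) * [p*0.000000 + (1-p)*0.000000] = 0.000000
  V(2,0) = exp(-r*dt) * [p*29.582460 + (1-p)*13.317103] = 22.031536
  V(2,1) = exp(-r*dt) * [p*13.317103 + (1-p)*2.828164] = 8.512218
  V(2,2) = exp(-r*dt) * [p*2.828164 + (1-p)*0.000000] = 1.541139
  V(1,0) = exp(-r*dt) * [p*22.031536 + (1-p)*8.512218] = 15.784016
  V(1,1) = exp(-r*dt) * [p*8.512218 + (1-p)*1.541139] = 5.322618
  V(0,0) = exp(-r*dt) * [p*15.784016 + (1-p)*5.322618] = 10.963759


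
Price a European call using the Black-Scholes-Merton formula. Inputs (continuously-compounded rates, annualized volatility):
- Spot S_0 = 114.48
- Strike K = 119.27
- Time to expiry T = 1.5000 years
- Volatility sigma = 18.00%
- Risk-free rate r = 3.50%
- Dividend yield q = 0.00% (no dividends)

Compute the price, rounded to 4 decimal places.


d1 = (ln(S/K) + (r - q + 0.5*sigma^2) * T) / (sigma * sqrt(T)) = 0.16243884
d2 = d1 - sigma * sqrt(T) = -0.05801524
exp(-rT) = 0.94885432; exp(-qT) = 1.00000000
C = S_0 * exp(-qT) * N(d1) - K * exp(-rT) * N(d2)
N(d1) = 0.56451986; N(d2) = 0.47686825
C = 114.4800 * 1.00000000 * 0.56451986 - 119.2700 * 0.94885432 * 0.47686825 = 10.6591

Answer: Price = 10.6591


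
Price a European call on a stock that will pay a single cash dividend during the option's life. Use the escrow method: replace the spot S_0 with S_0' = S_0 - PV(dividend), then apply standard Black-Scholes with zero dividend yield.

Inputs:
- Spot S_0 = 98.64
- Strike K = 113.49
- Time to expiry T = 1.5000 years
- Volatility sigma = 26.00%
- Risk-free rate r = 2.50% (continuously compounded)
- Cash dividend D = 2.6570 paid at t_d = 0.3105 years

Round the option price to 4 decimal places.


PV(D) = D * exp(-r * t_d) = 2.6570 * 0.99226755 = 2.63645488
S_0' = S_0 - PV(D) = 98.6400 - 2.63645488 = 96.00354512
d1 = (ln(S_0'/K) + (r + sigma^2/2)*T) / (sigma*sqrt(T)) = -0.24849636
d2 = d1 - sigma*sqrt(T) = -0.56693003
exp(-rT) = 0.96319442
N(d1) = 0.40187519; N(d2) = 0.28538086
C = S_0' * N(d1) - K * exp(-rT) * N(d2) = 96.00354512 * 0.40187519 - 113.4900 * 0.96319442 * 0.28538086 = 7.3856

Answer: Price = 7.3856


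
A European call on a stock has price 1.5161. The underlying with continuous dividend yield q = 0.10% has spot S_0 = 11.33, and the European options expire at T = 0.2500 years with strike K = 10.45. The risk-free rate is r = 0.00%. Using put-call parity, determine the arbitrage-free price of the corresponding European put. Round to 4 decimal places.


Put-call parity: C - P = S_0 * exp(-qT) - K * exp(-rT).
S_0 * exp(-qT) = 11.3300 * 0.99975003 = 11.32716785
K * exp(-rT) = 10.4500 * 1.00000000 = 10.45000000
P = C - S*exp(-qT) + K*exp(-rT)
P = 1.5161 - 11.32716785 + 10.45000000 = 0.6389

Answer: Put price = 0.6389


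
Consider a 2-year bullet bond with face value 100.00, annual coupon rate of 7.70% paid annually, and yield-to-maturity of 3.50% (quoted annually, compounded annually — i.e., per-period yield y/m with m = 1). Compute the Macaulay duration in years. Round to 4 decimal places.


Answer: Macaulay duration = 1.9311 years

Derivation:
Coupon per period c = face * coupon_rate / m = 7.700000
Periods per year m = 1; per-period yield y/m = 0.035000
Number of cashflows N = 2
Cashflows (t years, CF_t, discount factor 1/(1+y/m)^(m*t), PV):
  t = 1.0000: CF_t = 7.700000, DF = 0.966184, PV = 7.439614
  t = 2.0000: CF_t = 107.700000, DF = 0.933511, PV = 100.539102
Price P = sum_t PV_t = 107.978716
Macaulay numerator sum_t t * PV_t:
  t * PV_t at t = 1.0000: 7.439614
  t * PV_t at t = 2.0000: 201.078205
Macaulay duration D = (sum_t t * PV_t) / P = 208.517818 / 107.978716 = 1.931101


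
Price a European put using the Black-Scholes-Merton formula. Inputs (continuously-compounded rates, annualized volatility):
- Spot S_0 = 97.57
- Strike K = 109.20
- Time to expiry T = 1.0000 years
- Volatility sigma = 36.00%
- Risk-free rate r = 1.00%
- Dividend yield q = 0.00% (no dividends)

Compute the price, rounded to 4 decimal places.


Answer: Price = 20.5481

Derivation:
d1 = (ln(S/K) + (r - q + 0.5*sigma^2) * T) / (sigma * sqrt(T)) = -0.10503054
d2 = d1 - sigma * sqrt(T) = -0.46503054
exp(-rT) = 0.99004983; exp(-qT) = 1.00000000
P = K * exp(-rT) * N(-d2) - S_0 * exp(-qT) * N(-d1)
N(-d1) = 0.54182421; N(-d2) = 0.67904521
P = 109.2000 * 0.99004983 * 0.67904521 - 97.5700 * 1.00000000 * 0.54182421 = 20.5481


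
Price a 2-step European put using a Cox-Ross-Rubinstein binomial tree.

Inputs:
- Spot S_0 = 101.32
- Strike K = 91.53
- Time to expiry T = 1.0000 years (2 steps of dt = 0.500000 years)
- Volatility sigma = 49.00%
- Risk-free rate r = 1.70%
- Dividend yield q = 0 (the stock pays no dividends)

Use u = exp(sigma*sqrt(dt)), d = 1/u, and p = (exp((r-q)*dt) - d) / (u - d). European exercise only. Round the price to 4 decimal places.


dt = T/N = 0.500000
u = exp(sigma*sqrt(dt)) = 1.414084; d = 1/u = 0.707171
p = (exp((r-q)*dt) - d) / (u - d) = 0.426311
Discount per step: exp(-r*dt) = 0.991536
Stock lattice S(k, i) with i counting down-moves:
  k=0: S(0,0) = 101.3200
  k=1: S(1,0) = 143.2750; S(1,1) = 71.6506
  k=2: S(2,0) = 202.6030; S(2,1) = 101.3200; S(2,2) = 50.6692
Terminal payoffs V(N, i) = max(K - S_T, 0):
  V(2,0) = 0.000000; V(2,1) = 0.000000; V(2,2) = 40.860752
Backward induction: V(k, i) = exp(-r*dt) * [p * V(k+1, i) + (1-p) * V(k+1, i+1)].
  V(1,0) = exp(-r*dt) * [p*0.000000 + (1-p)*0.000000] = 0.000000
  V(1,1) = exp(-r*dt) * [p*0.000000 + (1-p)*40.860752] = 23.242954
  V(0,0) = exp(-r*dt) * [p*0.000000 + (1-p)*23.242954] = 13.221365

Answer: Price = V(0,0) = 13.2214
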